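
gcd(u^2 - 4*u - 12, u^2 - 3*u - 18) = u - 6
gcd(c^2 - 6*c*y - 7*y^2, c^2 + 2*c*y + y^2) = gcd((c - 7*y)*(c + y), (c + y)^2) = c + y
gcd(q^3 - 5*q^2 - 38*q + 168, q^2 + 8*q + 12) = q + 6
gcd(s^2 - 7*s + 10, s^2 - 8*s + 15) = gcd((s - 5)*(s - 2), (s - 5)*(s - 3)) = s - 5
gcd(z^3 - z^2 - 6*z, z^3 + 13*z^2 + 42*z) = z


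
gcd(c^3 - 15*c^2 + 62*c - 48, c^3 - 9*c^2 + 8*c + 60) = c - 6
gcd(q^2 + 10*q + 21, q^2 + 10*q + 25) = 1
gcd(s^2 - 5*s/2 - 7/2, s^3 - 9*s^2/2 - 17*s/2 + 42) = s - 7/2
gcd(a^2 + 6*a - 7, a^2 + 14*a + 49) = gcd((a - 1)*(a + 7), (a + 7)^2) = a + 7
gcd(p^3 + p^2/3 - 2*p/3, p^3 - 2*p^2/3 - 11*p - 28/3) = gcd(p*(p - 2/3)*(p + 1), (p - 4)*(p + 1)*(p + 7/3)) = p + 1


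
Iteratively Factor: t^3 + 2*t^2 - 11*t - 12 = (t + 4)*(t^2 - 2*t - 3) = (t + 1)*(t + 4)*(t - 3)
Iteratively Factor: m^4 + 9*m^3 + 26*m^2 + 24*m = (m + 3)*(m^3 + 6*m^2 + 8*m) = (m + 2)*(m + 3)*(m^2 + 4*m) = m*(m + 2)*(m + 3)*(m + 4)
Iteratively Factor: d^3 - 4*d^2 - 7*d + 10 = (d + 2)*(d^2 - 6*d + 5) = (d - 5)*(d + 2)*(d - 1)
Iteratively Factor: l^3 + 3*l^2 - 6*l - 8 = (l + 1)*(l^2 + 2*l - 8) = (l - 2)*(l + 1)*(l + 4)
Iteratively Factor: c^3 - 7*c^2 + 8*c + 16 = (c + 1)*(c^2 - 8*c + 16) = (c - 4)*(c + 1)*(c - 4)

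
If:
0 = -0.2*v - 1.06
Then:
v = -5.30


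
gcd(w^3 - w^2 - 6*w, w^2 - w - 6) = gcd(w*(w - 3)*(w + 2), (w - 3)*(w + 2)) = w^2 - w - 6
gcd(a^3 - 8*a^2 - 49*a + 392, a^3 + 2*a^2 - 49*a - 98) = a^2 - 49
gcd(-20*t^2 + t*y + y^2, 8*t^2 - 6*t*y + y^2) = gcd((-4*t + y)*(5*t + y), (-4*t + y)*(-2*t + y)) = -4*t + y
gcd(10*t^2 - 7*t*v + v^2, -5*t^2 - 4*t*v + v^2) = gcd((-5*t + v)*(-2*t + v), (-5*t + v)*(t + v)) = 5*t - v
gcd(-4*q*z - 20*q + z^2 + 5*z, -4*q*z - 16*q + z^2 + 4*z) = -4*q + z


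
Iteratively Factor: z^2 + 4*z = (z)*(z + 4)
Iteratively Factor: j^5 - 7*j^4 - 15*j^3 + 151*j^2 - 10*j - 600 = (j - 5)*(j^4 - 2*j^3 - 25*j^2 + 26*j + 120) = (j - 5)*(j - 3)*(j^3 + j^2 - 22*j - 40) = (j - 5)^2*(j - 3)*(j^2 + 6*j + 8) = (j - 5)^2*(j - 3)*(j + 2)*(j + 4)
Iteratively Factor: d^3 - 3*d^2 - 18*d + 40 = (d - 5)*(d^2 + 2*d - 8) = (d - 5)*(d + 4)*(d - 2)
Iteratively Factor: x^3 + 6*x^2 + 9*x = (x + 3)*(x^2 + 3*x) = (x + 3)^2*(x)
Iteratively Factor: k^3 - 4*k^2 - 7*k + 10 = (k - 5)*(k^2 + k - 2) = (k - 5)*(k + 2)*(k - 1)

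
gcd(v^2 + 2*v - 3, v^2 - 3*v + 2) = v - 1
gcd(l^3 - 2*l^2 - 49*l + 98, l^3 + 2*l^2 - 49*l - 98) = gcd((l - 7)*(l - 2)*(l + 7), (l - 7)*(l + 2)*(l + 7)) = l^2 - 49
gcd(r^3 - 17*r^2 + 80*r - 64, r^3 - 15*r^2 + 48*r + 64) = r^2 - 16*r + 64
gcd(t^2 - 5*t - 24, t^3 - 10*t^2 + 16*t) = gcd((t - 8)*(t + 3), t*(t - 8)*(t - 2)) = t - 8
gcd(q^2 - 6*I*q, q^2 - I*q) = q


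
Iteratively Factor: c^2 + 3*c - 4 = (c - 1)*(c + 4)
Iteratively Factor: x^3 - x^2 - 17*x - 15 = (x + 1)*(x^2 - 2*x - 15) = (x - 5)*(x + 1)*(x + 3)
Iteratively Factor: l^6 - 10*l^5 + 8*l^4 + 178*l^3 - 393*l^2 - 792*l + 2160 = (l - 4)*(l^5 - 6*l^4 - 16*l^3 + 114*l^2 + 63*l - 540) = (l - 4)*(l + 3)*(l^4 - 9*l^3 + 11*l^2 + 81*l - 180) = (l - 5)*(l - 4)*(l + 3)*(l^3 - 4*l^2 - 9*l + 36) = (l - 5)*(l - 4)*(l - 3)*(l + 3)*(l^2 - l - 12) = (l - 5)*(l - 4)*(l - 3)*(l + 3)^2*(l - 4)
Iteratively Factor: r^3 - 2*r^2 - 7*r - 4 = (r - 4)*(r^2 + 2*r + 1) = (r - 4)*(r + 1)*(r + 1)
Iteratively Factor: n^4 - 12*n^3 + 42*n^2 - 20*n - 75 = (n - 5)*(n^3 - 7*n^2 + 7*n + 15) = (n - 5)*(n - 3)*(n^2 - 4*n - 5) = (n - 5)*(n - 3)*(n + 1)*(n - 5)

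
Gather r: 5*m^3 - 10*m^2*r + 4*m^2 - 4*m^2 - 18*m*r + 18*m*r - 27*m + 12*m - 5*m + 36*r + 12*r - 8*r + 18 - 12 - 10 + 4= 5*m^3 - 20*m + r*(40 - 10*m^2)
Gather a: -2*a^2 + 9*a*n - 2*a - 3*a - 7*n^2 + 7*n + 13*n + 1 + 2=-2*a^2 + a*(9*n - 5) - 7*n^2 + 20*n + 3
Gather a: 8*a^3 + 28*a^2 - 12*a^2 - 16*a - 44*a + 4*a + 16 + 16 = 8*a^3 + 16*a^2 - 56*a + 32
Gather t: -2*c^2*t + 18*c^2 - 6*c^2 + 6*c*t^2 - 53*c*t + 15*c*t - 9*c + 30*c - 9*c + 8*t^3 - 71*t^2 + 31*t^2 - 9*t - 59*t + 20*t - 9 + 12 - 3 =12*c^2 + 12*c + 8*t^3 + t^2*(6*c - 40) + t*(-2*c^2 - 38*c - 48)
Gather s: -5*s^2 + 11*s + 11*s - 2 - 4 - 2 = -5*s^2 + 22*s - 8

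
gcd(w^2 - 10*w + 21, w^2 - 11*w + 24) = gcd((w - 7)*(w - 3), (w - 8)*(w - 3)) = w - 3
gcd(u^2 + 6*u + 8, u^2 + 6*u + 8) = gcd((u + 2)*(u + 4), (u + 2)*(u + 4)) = u^2 + 6*u + 8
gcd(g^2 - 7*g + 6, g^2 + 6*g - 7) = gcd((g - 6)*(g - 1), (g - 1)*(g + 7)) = g - 1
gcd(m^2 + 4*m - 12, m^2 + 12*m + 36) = m + 6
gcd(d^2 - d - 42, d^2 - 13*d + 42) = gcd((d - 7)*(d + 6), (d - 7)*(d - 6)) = d - 7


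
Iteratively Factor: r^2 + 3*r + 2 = (r + 1)*(r + 2)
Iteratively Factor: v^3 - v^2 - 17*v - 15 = (v + 3)*(v^2 - 4*v - 5) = (v + 1)*(v + 3)*(v - 5)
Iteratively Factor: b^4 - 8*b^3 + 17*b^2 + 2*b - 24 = (b + 1)*(b^3 - 9*b^2 + 26*b - 24) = (b - 2)*(b + 1)*(b^2 - 7*b + 12) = (b - 4)*(b - 2)*(b + 1)*(b - 3)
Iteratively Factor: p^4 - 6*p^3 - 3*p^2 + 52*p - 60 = (p + 3)*(p^3 - 9*p^2 + 24*p - 20) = (p - 2)*(p + 3)*(p^2 - 7*p + 10) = (p - 2)^2*(p + 3)*(p - 5)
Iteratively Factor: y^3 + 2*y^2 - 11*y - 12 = (y + 4)*(y^2 - 2*y - 3) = (y - 3)*(y + 4)*(y + 1)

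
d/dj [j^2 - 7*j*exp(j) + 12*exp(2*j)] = -7*j*exp(j) + 2*j + 24*exp(2*j) - 7*exp(j)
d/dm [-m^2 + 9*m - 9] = 9 - 2*m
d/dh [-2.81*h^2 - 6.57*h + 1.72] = -5.62*h - 6.57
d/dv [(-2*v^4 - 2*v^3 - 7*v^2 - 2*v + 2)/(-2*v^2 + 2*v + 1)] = 2*(4*v^5 - 4*v^4 - 8*v^3 - 12*v^2 - 3*v - 3)/(4*v^4 - 8*v^3 + 4*v + 1)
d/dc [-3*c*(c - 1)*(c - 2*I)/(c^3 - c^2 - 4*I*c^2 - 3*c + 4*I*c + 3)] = 6*(I*c^2 + 3*c - 3*I)/(c^4 - 8*I*c^3 - 22*c^2 + 24*I*c + 9)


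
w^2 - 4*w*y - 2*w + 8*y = (w - 2)*(w - 4*y)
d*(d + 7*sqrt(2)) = d^2 + 7*sqrt(2)*d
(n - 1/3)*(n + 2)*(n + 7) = n^3 + 26*n^2/3 + 11*n - 14/3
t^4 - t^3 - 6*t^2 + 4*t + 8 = (t - 2)^2*(t + 1)*(t + 2)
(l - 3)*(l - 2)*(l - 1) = l^3 - 6*l^2 + 11*l - 6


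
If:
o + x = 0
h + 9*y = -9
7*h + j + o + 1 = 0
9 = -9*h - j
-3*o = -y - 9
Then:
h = -144/55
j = 801/55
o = 152/55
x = -152/55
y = -39/55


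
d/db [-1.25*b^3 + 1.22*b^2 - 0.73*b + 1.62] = -3.75*b^2 + 2.44*b - 0.73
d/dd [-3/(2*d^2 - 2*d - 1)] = 6*(2*d - 1)/(-2*d^2 + 2*d + 1)^2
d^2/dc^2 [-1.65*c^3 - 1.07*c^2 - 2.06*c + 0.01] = -9.9*c - 2.14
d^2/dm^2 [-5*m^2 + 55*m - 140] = -10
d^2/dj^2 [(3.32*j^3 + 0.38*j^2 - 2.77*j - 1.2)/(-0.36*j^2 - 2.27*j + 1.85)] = (7.105427357601e-15*j^4 - 37.29844*j^3 + 83.06868*j^2 - 51.22344*j + 34.62949)/(0.046656*j^6 + 0.882576*j^5 + 4.845852*j^4 + 2.626163*j^3 - 24.902295*j^2 + 23.307225*j - 6.331625)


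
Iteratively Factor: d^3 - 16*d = (d)*(d^2 - 16) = d*(d - 4)*(d + 4)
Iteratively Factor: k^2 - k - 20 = (k + 4)*(k - 5)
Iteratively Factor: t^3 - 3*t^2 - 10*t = (t + 2)*(t^2 - 5*t) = (t - 5)*(t + 2)*(t)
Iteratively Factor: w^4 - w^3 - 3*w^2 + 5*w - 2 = (w - 1)*(w^3 - 3*w + 2) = (w - 1)^2*(w^2 + w - 2) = (w - 1)^2*(w + 2)*(w - 1)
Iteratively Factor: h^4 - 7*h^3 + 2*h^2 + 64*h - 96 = (h - 4)*(h^3 - 3*h^2 - 10*h + 24) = (h - 4)*(h + 3)*(h^2 - 6*h + 8) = (h - 4)^2*(h + 3)*(h - 2)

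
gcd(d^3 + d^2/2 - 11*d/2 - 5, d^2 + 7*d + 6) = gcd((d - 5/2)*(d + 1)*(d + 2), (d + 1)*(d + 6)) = d + 1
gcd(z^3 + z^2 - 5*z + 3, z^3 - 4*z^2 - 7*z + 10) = z - 1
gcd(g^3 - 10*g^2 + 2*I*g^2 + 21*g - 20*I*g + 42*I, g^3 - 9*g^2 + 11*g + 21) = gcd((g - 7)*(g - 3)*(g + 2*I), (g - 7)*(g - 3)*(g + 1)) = g^2 - 10*g + 21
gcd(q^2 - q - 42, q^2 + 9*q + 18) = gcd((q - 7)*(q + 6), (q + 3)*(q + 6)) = q + 6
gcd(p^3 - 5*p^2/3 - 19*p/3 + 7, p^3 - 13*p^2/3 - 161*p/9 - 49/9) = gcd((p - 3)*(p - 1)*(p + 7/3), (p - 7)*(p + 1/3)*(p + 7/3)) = p + 7/3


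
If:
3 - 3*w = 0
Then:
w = 1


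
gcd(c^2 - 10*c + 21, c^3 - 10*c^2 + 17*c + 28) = c - 7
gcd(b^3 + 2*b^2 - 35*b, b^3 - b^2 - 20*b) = b^2 - 5*b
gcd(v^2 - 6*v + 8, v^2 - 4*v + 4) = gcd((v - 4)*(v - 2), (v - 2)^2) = v - 2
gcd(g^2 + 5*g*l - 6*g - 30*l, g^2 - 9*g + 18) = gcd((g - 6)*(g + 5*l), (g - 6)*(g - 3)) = g - 6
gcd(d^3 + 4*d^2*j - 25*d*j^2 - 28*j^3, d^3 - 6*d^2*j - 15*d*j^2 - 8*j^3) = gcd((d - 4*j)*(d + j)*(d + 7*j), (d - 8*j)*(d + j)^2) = d + j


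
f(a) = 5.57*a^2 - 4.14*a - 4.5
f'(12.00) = 129.54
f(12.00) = 747.90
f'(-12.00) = -137.82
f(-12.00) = 847.26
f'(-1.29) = -18.51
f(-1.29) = 10.11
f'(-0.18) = -6.15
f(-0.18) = -3.57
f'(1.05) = 7.56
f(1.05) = -2.71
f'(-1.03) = -15.61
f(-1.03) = 5.67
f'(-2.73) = -34.55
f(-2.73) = 48.31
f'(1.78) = 15.69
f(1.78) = 5.78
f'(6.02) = 62.92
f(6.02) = 172.44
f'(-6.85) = -80.45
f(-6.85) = 285.22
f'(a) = 11.14*a - 4.14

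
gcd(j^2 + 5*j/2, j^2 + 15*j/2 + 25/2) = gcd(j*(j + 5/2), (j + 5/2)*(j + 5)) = j + 5/2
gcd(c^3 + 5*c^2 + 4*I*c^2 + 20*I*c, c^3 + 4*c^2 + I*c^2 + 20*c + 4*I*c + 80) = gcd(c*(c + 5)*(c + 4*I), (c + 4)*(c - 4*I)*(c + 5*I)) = 1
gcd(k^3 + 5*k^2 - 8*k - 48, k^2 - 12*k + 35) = 1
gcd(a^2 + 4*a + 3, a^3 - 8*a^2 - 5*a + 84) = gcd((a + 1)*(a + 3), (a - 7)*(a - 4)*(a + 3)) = a + 3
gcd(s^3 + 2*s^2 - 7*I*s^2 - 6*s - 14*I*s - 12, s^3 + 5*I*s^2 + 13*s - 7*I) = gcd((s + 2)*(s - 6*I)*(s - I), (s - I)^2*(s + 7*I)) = s - I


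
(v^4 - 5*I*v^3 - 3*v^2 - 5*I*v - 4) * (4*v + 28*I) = 4*v^5 + 8*I*v^4 + 128*v^3 - 104*I*v^2 + 124*v - 112*I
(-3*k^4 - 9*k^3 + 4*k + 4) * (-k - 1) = 3*k^5 + 12*k^4 + 9*k^3 - 4*k^2 - 8*k - 4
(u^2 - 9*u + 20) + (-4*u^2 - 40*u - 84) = -3*u^2 - 49*u - 64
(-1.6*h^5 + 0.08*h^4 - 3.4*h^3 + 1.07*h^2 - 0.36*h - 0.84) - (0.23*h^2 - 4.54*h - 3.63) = -1.6*h^5 + 0.08*h^4 - 3.4*h^3 + 0.84*h^2 + 4.18*h + 2.79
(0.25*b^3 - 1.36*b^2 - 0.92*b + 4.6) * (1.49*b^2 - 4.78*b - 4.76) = 0.3725*b^5 - 3.2214*b^4 + 3.94*b^3 + 17.7252*b^2 - 17.6088*b - 21.896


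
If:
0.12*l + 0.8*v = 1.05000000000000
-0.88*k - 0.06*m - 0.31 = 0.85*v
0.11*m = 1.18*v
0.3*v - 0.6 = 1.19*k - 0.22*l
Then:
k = 3.12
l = 22.38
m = -21.93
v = -2.04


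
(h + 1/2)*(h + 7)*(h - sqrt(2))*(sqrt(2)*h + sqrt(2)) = sqrt(2)*h^4 - 2*h^3 + 17*sqrt(2)*h^3/2 - 17*h^2 + 11*sqrt(2)*h^2 - 22*h + 7*sqrt(2)*h/2 - 7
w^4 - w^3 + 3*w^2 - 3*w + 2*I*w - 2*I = (w - 2*I)*(w + I)*(-I*w + 1)*(I*w - I)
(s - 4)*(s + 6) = s^2 + 2*s - 24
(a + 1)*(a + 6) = a^2 + 7*a + 6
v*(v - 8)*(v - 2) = v^3 - 10*v^2 + 16*v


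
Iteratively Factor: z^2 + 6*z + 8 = (z + 4)*(z + 2)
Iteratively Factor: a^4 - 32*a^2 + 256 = (a + 4)*(a^3 - 4*a^2 - 16*a + 64) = (a - 4)*(a + 4)*(a^2 - 16) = (a - 4)^2*(a + 4)*(a + 4)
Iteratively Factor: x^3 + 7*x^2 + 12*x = (x)*(x^2 + 7*x + 12) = x*(x + 4)*(x + 3)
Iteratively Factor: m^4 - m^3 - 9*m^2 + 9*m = (m - 1)*(m^3 - 9*m) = (m - 3)*(m - 1)*(m^2 + 3*m) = (m - 3)*(m - 1)*(m + 3)*(m)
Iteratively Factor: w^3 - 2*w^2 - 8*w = (w + 2)*(w^2 - 4*w) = (w - 4)*(w + 2)*(w)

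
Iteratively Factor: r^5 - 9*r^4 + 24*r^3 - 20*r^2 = (r - 2)*(r^4 - 7*r^3 + 10*r^2) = (r - 2)^2*(r^3 - 5*r^2) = r*(r - 2)^2*(r^2 - 5*r) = r*(r - 5)*(r - 2)^2*(r)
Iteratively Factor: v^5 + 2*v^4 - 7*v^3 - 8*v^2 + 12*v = (v - 2)*(v^4 + 4*v^3 + v^2 - 6*v) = (v - 2)*(v + 2)*(v^3 + 2*v^2 - 3*v) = (v - 2)*(v + 2)*(v + 3)*(v^2 - v) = (v - 2)*(v - 1)*(v + 2)*(v + 3)*(v)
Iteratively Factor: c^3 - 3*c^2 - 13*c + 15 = (c + 3)*(c^2 - 6*c + 5) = (c - 5)*(c + 3)*(c - 1)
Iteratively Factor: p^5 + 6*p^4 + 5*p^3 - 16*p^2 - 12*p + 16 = (p + 2)*(p^4 + 4*p^3 - 3*p^2 - 10*p + 8) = (p + 2)^2*(p^3 + 2*p^2 - 7*p + 4) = (p - 1)*(p + 2)^2*(p^2 + 3*p - 4) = (p - 1)*(p + 2)^2*(p + 4)*(p - 1)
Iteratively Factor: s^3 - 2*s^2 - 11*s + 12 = (s + 3)*(s^2 - 5*s + 4) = (s - 1)*(s + 3)*(s - 4)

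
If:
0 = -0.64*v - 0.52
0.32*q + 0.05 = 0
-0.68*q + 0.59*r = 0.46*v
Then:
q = -0.16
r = -0.81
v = -0.81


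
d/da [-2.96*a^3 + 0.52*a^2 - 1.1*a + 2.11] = -8.88*a^2 + 1.04*a - 1.1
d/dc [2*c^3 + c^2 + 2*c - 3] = 6*c^2 + 2*c + 2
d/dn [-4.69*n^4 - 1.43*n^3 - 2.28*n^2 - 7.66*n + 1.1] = -18.76*n^3 - 4.29*n^2 - 4.56*n - 7.66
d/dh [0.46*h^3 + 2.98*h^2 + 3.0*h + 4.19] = 1.38*h^2 + 5.96*h + 3.0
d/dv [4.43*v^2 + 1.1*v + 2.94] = 8.86*v + 1.1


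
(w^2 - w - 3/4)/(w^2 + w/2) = (w - 3/2)/w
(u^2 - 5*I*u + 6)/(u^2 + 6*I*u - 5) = (u - 6*I)/(u + 5*I)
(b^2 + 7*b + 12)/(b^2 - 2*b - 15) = (b + 4)/(b - 5)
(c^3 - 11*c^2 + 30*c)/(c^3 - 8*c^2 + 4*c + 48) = c*(c - 5)/(c^2 - 2*c - 8)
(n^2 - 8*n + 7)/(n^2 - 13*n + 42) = (n - 1)/(n - 6)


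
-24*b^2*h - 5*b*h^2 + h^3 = h*(-8*b + h)*(3*b + h)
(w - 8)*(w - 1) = w^2 - 9*w + 8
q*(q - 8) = q^2 - 8*q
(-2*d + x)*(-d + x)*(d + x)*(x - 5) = 2*d^3*x - 10*d^3 - d^2*x^2 + 5*d^2*x - 2*d*x^3 + 10*d*x^2 + x^4 - 5*x^3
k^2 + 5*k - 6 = (k - 1)*(k + 6)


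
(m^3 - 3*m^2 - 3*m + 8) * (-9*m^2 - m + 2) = -9*m^5 + 26*m^4 + 32*m^3 - 75*m^2 - 14*m + 16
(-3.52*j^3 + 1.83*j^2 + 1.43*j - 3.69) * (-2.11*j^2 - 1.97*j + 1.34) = 7.4272*j^5 + 3.0731*j^4 - 11.3392*j^3 + 7.421*j^2 + 9.1855*j - 4.9446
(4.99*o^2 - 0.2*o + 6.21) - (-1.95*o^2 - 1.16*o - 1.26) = 6.94*o^2 + 0.96*o + 7.47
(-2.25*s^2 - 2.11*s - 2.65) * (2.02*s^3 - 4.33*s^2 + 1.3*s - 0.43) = -4.545*s^5 + 5.4803*s^4 + 0.8583*s^3 + 9.699*s^2 - 2.5377*s + 1.1395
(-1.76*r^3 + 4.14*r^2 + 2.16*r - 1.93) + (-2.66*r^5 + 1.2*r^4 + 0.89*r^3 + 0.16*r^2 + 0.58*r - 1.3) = -2.66*r^5 + 1.2*r^4 - 0.87*r^3 + 4.3*r^2 + 2.74*r - 3.23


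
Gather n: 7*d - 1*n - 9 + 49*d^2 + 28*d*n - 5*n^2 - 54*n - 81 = 49*d^2 + 7*d - 5*n^2 + n*(28*d - 55) - 90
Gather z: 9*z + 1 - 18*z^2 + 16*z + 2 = -18*z^2 + 25*z + 3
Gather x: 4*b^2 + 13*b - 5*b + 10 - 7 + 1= 4*b^2 + 8*b + 4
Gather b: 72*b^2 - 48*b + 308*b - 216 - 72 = 72*b^2 + 260*b - 288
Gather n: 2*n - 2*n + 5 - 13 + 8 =0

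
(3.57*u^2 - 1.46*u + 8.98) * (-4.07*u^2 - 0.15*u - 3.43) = -14.5299*u^4 + 5.4067*u^3 - 48.5747*u^2 + 3.6608*u - 30.8014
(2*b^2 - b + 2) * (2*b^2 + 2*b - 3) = 4*b^4 + 2*b^3 - 4*b^2 + 7*b - 6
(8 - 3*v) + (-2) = 6 - 3*v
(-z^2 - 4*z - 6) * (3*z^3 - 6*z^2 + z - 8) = -3*z^5 - 6*z^4 + 5*z^3 + 40*z^2 + 26*z + 48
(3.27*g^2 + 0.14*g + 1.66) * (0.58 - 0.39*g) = -1.2753*g^3 + 1.842*g^2 - 0.5662*g + 0.9628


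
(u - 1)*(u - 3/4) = u^2 - 7*u/4 + 3/4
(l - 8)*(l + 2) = l^2 - 6*l - 16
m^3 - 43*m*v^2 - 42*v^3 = (m - 7*v)*(m + v)*(m + 6*v)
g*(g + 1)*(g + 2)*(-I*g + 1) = -I*g^4 + g^3 - 3*I*g^3 + 3*g^2 - 2*I*g^2 + 2*g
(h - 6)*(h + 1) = h^2 - 5*h - 6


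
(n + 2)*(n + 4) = n^2 + 6*n + 8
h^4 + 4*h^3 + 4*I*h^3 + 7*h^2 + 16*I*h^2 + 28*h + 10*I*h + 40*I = (h + 4)*(h - 2*I)*(h + I)*(h + 5*I)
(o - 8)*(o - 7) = o^2 - 15*o + 56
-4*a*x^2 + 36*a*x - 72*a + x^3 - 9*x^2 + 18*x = (-4*a + x)*(x - 6)*(x - 3)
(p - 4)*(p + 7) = p^2 + 3*p - 28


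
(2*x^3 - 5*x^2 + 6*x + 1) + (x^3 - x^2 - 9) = 3*x^3 - 6*x^2 + 6*x - 8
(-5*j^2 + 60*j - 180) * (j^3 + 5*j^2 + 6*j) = -5*j^5 + 35*j^4 + 90*j^3 - 540*j^2 - 1080*j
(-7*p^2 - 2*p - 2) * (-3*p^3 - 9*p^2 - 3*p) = 21*p^5 + 69*p^4 + 45*p^3 + 24*p^2 + 6*p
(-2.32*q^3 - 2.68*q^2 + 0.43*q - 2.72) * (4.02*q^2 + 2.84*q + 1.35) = -9.3264*q^5 - 17.3624*q^4 - 9.0146*q^3 - 13.3312*q^2 - 7.1443*q - 3.672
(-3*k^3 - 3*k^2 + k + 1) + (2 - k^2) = -3*k^3 - 4*k^2 + k + 3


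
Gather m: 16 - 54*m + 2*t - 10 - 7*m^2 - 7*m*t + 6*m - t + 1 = -7*m^2 + m*(-7*t - 48) + t + 7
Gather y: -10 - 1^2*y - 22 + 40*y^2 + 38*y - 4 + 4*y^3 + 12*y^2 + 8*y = 4*y^3 + 52*y^2 + 45*y - 36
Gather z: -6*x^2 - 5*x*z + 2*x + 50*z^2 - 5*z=-6*x^2 + 2*x + 50*z^2 + z*(-5*x - 5)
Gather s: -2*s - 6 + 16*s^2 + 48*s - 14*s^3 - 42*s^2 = -14*s^3 - 26*s^2 + 46*s - 6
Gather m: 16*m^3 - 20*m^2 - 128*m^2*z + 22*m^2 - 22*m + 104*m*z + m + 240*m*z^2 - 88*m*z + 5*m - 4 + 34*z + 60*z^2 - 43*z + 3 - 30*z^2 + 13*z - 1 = 16*m^3 + m^2*(2 - 128*z) + m*(240*z^2 + 16*z - 16) + 30*z^2 + 4*z - 2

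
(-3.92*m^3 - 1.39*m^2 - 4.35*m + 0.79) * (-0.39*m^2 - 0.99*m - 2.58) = 1.5288*m^5 + 4.4229*m^4 + 13.1862*m^3 + 7.5846*m^2 + 10.4409*m - 2.0382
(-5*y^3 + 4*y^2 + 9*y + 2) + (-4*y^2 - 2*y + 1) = -5*y^3 + 7*y + 3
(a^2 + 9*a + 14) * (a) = a^3 + 9*a^2 + 14*a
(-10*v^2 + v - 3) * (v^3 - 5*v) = -10*v^5 + v^4 + 47*v^3 - 5*v^2 + 15*v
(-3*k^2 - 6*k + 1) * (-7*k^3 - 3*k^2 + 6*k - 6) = 21*k^5 + 51*k^4 - 7*k^3 - 21*k^2 + 42*k - 6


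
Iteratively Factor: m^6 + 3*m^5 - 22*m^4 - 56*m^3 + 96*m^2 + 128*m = (m)*(m^5 + 3*m^4 - 22*m^3 - 56*m^2 + 96*m + 128) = m*(m + 4)*(m^4 - m^3 - 18*m^2 + 16*m + 32) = m*(m - 4)*(m + 4)*(m^3 + 3*m^2 - 6*m - 8) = m*(m - 4)*(m + 1)*(m + 4)*(m^2 + 2*m - 8) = m*(m - 4)*(m + 1)*(m + 4)^2*(m - 2)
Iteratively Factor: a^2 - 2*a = (a)*(a - 2)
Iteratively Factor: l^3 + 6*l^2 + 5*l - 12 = (l + 4)*(l^2 + 2*l - 3) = (l + 3)*(l + 4)*(l - 1)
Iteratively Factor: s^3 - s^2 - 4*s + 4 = (s - 2)*(s^2 + s - 2) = (s - 2)*(s - 1)*(s + 2)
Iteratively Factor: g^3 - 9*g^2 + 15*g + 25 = (g - 5)*(g^2 - 4*g - 5) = (g - 5)*(g + 1)*(g - 5)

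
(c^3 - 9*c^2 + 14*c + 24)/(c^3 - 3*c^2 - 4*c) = (c - 6)/c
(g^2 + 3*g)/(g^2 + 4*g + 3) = g/(g + 1)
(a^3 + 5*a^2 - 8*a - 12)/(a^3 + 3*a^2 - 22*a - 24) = (a - 2)/(a - 4)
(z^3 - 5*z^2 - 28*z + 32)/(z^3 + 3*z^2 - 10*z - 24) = (z^2 - 9*z + 8)/(z^2 - z - 6)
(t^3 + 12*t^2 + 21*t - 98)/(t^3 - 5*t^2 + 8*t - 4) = (t^2 + 14*t + 49)/(t^2 - 3*t + 2)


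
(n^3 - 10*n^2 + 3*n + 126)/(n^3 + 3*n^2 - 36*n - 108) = (n - 7)/(n + 6)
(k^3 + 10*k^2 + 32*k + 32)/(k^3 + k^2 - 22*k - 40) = (k + 4)/(k - 5)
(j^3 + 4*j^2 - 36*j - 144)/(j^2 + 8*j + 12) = (j^2 - 2*j - 24)/(j + 2)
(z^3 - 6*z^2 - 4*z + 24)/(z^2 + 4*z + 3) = (z^3 - 6*z^2 - 4*z + 24)/(z^2 + 4*z + 3)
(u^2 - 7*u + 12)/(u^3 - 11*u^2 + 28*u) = (u - 3)/(u*(u - 7))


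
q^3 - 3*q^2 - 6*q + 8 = (q - 4)*(q - 1)*(q + 2)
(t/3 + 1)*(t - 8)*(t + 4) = t^3/3 - t^2/3 - 44*t/3 - 32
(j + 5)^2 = j^2 + 10*j + 25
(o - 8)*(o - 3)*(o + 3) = o^3 - 8*o^2 - 9*o + 72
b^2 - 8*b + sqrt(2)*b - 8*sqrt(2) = (b - 8)*(b + sqrt(2))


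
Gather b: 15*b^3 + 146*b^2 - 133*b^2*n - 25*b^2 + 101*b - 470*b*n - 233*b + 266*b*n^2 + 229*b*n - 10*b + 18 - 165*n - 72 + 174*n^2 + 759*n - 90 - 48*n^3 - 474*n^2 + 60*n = 15*b^3 + b^2*(121 - 133*n) + b*(266*n^2 - 241*n - 142) - 48*n^3 - 300*n^2 + 654*n - 144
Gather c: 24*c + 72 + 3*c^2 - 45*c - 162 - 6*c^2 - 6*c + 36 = -3*c^2 - 27*c - 54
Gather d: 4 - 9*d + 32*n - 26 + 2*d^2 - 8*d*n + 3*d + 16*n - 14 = 2*d^2 + d*(-8*n - 6) + 48*n - 36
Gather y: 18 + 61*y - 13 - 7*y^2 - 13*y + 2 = -7*y^2 + 48*y + 7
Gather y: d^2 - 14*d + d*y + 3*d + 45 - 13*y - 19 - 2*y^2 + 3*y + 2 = d^2 - 11*d - 2*y^2 + y*(d - 10) + 28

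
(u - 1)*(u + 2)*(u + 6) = u^3 + 7*u^2 + 4*u - 12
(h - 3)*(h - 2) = h^2 - 5*h + 6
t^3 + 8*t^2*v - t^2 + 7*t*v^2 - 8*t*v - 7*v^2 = (t - 1)*(t + v)*(t + 7*v)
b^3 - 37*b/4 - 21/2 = (b - 7/2)*(b + 3/2)*(b + 2)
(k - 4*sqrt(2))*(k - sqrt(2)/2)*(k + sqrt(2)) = k^3 - 7*sqrt(2)*k^2/2 - 5*k + 4*sqrt(2)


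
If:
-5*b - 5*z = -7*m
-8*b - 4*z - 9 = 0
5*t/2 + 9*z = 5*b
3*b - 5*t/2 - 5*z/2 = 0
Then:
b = -39/40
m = -51/56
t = -87/100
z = -3/10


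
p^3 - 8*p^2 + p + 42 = (p - 7)*(p - 3)*(p + 2)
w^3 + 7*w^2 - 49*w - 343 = (w - 7)*(w + 7)^2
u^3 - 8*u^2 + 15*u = u*(u - 5)*(u - 3)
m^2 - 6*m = m*(m - 6)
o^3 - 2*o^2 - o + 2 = (o - 2)*(o - 1)*(o + 1)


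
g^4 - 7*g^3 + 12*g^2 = g^2*(g - 4)*(g - 3)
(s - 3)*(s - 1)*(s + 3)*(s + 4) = s^4 + 3*s^3 - 13*s^2 - 27*s + 36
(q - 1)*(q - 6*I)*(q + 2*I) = q^3 - q^2 - 4*I*q^2 + 12*q + 4*I*q - 12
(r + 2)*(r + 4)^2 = r^3 + 10*r^2 + 32*r + 32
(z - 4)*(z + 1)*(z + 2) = z^3 - z^2 - 10*z - 8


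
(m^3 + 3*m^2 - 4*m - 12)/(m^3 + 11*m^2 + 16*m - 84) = (m^2 + 5*m + 6)/(m^2 + 13*m + 42)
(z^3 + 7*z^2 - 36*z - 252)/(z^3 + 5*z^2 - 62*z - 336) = (z - 6)/(z - 8)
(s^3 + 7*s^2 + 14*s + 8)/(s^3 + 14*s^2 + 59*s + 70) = (s^2 + 5*s + 4)/(s^2 + 12*s + 35)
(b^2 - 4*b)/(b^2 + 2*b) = (b - 4)/(b + 2)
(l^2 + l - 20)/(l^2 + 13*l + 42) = (l^2 + l - 20)/(l^2 + 13*l + 42)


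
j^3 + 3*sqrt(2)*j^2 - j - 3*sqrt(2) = (j - 1)*(j + 1)*(j + 3*sqrt(2))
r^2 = r^2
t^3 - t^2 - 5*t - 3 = (t - 3)*(t + 1)^2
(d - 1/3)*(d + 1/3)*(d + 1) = d^3 + d^2 - d/9 - 1/9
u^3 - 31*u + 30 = (u - 5)*(u - 1)*(u + 6)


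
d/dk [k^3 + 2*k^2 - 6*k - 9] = 3*k^2 + 4*k - 6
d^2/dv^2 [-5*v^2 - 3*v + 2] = -10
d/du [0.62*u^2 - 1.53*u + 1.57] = 1.24*u - 1.53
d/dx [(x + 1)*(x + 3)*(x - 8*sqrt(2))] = 3*x^2 - 16*sqrt(2)*x + 8*x - 32*sqrt(2) + 3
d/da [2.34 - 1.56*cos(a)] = 1.56*sin(a)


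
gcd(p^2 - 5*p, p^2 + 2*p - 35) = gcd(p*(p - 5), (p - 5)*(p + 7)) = p - 5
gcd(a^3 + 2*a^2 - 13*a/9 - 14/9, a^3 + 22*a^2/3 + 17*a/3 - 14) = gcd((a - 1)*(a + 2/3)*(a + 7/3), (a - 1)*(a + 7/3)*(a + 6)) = a^2 + 4*a/3 - 7/3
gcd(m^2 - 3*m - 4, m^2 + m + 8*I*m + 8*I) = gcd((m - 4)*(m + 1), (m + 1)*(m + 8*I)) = m + 1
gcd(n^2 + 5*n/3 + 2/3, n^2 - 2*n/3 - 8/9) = n + 2/3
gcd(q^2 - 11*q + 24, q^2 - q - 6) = q - 3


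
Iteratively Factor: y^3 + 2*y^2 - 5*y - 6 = (y + 3)*(y^2 - y - 2) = (y - 2)*(y + 3)*(y + 1)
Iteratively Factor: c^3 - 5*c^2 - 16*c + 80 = (c + 4)*(c^2 - 9*c + 20) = (c - 4)*(c + 4)*(c - 5)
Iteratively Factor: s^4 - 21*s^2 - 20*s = (s - 5)*(s^3 + 5*s^2 + 4*s) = (s - 5)*(s + 4)*(s^2 + s) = (s - 5)*(s + 1)*(s + 4)*(s)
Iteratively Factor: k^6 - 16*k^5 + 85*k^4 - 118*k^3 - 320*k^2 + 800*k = (k - 5)*(k^5 - 11*k^4 + 30*k^3 + 32*k^2 - 160*k) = k*(k - 5)*(k^4 - 11*k^3 + 30*k^2 + 32*k - 160) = k*(k - 5)*(k - 4)*(k^3 - 7*k^2 + 2*k + 40) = k*(k - 5)^2*(k - 4)*(k^2 - 2*k - 8) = k*(k - 5)^2*(k - 4)^2*(k + 2)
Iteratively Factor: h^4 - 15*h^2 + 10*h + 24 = (h - 2)*(h^3 + 2*h^2 - 11*h - 12) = (h - 3)*(h - 2)*(h^2 + 5*h + 4) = (h - 3)*(h - 2)*(h + 4)*(h + 1)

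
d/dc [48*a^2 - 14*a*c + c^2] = -14*a + 2*c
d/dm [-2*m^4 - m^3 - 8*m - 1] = -8*m^3 - 3*m^2 - 8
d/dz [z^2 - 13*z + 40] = 2*z - 13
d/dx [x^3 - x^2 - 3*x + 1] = 3*x^2 - 2*x - 3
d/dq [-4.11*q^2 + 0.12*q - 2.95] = 0.12 - 8.22*q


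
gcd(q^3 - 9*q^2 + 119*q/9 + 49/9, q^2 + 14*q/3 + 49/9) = 1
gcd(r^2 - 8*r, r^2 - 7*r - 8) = r - 8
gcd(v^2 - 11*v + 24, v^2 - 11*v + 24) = v^2 - 11*v + 24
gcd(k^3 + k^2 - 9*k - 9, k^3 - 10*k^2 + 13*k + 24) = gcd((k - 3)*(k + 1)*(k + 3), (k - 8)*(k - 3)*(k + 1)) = k^2 - 2*k - 3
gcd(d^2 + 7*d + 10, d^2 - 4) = d + 2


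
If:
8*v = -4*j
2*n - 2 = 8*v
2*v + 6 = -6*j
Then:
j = -6/5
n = 17/5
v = 3/5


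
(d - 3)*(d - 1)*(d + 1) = d^3 - 3*d^2 - d + 3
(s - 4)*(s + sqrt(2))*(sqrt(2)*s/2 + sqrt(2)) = sqrt(2)*s^3/2 - sqrt(2)*s^2 + s^2 - 4*sqrt(2)*s - 2*s - 8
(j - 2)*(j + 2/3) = j^2 - 4*j/3 - 4/3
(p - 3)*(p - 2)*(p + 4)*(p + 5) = p^4 + 4*p^3 - 19*p^2 - 46*p + 120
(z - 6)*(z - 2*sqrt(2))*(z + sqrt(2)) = z^3 - 6*z^2 - sqrt(2)*z^2 - 4*z + 6*sqrt(2)*z + 24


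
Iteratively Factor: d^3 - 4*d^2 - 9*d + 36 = (d - 3)*(d^2 - d - 12) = (d - 4)*(d - 3)*(d + 3)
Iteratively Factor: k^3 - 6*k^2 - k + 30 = (k + 2)*(k^2 - 8*k + 15) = (k - 3)*(k + 2)*(k - 5)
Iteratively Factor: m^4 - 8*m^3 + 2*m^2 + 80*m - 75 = (m + 3)*(m^3 - 11*m^2 + 35*m - 25) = (m - 5)*(m + 3)*(m^2 - 6*m + 5) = (m - 5)*(m - 1)*(m + 3)*(m - 5)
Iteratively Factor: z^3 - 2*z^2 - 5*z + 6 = (z + 2)*(z^2 - 4*z + 3) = (z - 3)*(z + 2)*(z - 1)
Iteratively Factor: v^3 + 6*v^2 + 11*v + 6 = (v + 3)*(v^2 + 3*v + 2) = (v + 2)*(v + 3)*(v + 1)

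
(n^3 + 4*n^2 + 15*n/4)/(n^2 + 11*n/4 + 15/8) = 2*n*(2*n + 5)/(4*n + 5)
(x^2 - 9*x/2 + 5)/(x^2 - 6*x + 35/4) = 2*(x - 2)/(2*x - 7)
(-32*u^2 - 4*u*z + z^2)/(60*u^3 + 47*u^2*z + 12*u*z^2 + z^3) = (-8*u + z)/(15*u^2 + 8*u*z + z^2)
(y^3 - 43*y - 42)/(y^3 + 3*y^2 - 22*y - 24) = (y - 7)/(y - 4)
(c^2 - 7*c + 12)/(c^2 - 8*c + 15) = (c - 4)/(c - 5)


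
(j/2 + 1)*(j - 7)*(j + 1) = j^3/2 - 2*j^2 - 19*j/2 - 7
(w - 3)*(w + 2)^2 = w^3 + w^2 - 8*w - 12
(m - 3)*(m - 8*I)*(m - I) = m^3 - 3*m^2 - 9*I*m^2 - 8*m + 27*I*m + 24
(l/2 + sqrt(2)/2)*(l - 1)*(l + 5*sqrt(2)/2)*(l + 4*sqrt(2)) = l^4/2 - l^3/2 + 15*sqrt(2)*l^3/4 - 15*sqrt(2)*l^2/4 + 33*l^2/2 - 33*l/2 + 10*sqrt(2)*l - 10*sqrt(2)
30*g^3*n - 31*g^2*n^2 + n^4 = n*(-5*g + n)*(-g + n)*(6*g + n)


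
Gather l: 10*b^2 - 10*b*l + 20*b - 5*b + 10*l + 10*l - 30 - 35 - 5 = 10*b^2 + 15*b + l*(20 - 10*b) - 70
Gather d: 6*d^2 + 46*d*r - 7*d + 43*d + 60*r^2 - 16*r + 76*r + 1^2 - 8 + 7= 6*d^2 + d*(46*r + 36) + 60*r^2 + 60*r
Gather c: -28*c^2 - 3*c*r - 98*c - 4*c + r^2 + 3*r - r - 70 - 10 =-28*c^2 + c*(-3*r - 102) + r^2 + 2*r - 80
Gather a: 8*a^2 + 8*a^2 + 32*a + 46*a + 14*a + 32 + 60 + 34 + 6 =16*a^2 + 92*a + 132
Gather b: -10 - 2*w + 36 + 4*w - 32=2*w - 6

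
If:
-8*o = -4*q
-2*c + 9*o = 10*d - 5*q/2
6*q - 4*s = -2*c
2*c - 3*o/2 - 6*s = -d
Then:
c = 362*s/109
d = -106*s/109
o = -24*s/109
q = -48*s/109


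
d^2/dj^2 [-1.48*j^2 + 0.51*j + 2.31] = -2.96000000000000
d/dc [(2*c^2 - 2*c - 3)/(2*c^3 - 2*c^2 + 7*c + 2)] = (-4*c^4 + 8*c^3 + 28*c^2 - 4*c + 17)/(4*c^6 - 8*c^5 + 32*c^4 - 20*c^3 + 41*c^2 + 28*c + 4)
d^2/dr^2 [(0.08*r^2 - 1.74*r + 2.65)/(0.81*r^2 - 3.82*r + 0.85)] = (-1.788156*r^3 + 10.10151*r^2 - 42.00984*r + 62.50671)/(0.531441*r^6 - 7.518906*r^5 + 37.132587*r^4 - 71.523388*r^3 + 38.966295*r^2 - 8.27985*r + 0.614125)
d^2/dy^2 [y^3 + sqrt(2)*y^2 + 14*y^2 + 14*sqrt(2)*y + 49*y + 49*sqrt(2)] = 6*y + 2*sqrt(2) + 28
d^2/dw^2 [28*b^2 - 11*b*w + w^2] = 2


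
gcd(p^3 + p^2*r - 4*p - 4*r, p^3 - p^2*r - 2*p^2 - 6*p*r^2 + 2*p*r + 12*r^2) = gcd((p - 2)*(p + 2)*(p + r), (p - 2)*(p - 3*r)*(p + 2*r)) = p - 2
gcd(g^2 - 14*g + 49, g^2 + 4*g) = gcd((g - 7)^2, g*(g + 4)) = 1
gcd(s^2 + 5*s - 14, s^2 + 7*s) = s + 7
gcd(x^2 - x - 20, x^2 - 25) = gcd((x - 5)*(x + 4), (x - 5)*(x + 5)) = x - 5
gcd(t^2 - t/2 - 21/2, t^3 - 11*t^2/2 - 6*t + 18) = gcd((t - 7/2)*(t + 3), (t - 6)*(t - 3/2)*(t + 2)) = 1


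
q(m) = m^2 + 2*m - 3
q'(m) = 2*m + 2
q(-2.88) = -0.47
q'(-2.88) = -3.76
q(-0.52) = -3.77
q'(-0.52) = 0.96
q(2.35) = 7.22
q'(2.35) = 6.70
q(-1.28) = -3.92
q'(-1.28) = -0.56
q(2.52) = 8.39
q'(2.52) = 7.04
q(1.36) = 1.57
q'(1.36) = 4.72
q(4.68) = 28.26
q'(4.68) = 11.36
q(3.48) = 16.07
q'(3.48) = 8.96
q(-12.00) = 117.00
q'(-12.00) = -22.00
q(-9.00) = 60.00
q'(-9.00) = -16.00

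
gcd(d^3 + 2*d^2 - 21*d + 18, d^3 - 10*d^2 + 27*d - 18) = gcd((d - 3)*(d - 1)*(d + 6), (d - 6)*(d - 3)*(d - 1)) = d^2 - 4*d + 3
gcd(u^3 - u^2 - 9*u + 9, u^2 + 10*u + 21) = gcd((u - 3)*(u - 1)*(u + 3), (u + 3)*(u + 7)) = u + 3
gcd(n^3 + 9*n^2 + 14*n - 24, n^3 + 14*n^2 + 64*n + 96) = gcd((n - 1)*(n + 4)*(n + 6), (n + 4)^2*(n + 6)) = n^2 + 10*n + 24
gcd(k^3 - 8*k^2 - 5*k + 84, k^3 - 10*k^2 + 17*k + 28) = k^2 - 11*k + 28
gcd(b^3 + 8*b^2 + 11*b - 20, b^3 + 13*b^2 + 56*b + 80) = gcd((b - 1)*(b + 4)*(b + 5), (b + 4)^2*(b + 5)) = b^2 + 9*b + 20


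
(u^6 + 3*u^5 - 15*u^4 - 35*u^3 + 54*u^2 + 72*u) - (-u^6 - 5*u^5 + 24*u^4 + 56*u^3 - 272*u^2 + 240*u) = 2*u^6 + 8*u^5 - 39*u^4 - 91*u^3 + 326*u^2 - 168*u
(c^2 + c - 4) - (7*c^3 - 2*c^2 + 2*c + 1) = -7*c^3 + 3*c^2 - c - 5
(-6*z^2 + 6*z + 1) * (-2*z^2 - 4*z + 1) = 12*z^4 + 12*z^3 - 32*z^2 + 2*z + 1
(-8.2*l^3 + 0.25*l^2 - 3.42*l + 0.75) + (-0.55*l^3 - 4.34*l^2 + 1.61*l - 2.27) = -8.75*l^3 - 4.09*l^2 - 1.81*l - 1.52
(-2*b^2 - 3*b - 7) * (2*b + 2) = -4*b^3 - 10*b^2 - 20*b - 14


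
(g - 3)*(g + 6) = g^2 + 3*g - 18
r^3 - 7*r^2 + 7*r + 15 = (r - 5)*(r - 3)*(r + 1)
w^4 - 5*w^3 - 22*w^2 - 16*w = w*(w - 8)*(w + 1)*(w + 2)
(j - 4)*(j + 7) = j^2 + 3*j - 28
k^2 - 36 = (k - 6)*(k + 6)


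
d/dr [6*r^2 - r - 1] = 12*r - 1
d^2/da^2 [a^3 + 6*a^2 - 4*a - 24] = 6*a + 12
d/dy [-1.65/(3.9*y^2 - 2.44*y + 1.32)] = (12.87*y - 4.026)/(3.9*y^2 - 2.44*y + 1.32)^2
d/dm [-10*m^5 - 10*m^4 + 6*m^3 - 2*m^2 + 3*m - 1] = -50*m^4 - 40*m^3 + 18*m^2 - 4*m + 3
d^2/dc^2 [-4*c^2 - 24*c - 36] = -8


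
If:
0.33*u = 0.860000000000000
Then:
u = 2.61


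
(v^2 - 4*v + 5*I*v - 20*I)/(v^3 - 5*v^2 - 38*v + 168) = (v + 5*I)/(v^2 - v - 42)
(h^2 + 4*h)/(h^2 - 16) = h/(h - 4)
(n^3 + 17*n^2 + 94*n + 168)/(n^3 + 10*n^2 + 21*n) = (n^2 + 10*n + 24)/(n*(n + 3))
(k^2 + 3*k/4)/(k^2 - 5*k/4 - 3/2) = k/(k - 2)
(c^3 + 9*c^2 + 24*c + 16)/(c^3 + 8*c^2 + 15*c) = (c^3 + 9*c^2 + 24*c + 16)/(c*(c^2 + 8*c + 15))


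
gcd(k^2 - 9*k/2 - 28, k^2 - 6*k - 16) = k - 8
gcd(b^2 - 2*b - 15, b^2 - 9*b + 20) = b - 5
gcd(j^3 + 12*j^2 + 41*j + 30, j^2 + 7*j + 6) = j^2 + 7*j + 6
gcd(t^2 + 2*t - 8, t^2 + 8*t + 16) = t + 4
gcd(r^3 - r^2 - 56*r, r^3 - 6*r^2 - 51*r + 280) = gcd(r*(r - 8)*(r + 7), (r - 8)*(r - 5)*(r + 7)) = r^2 - r - 56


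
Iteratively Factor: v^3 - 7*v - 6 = (v + 2)*(v^2 - 2*v - 3) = (v - 3)*(v + 2)*(v + 1)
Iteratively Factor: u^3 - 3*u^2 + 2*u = (u - 2)*(u^2 - u) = (u - 2)*(u - 1)*(u)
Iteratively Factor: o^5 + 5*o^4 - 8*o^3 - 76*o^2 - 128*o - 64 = (o - 4)*(o^4 + 9*o^3 + 28*o^2 + 36*o + 16) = (o - 4)*(o + 4)*(o^3 + 5*o^2 + 8*o + 4) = (o - 4)*(o + 2)*(o + 4)*(o^2 + 3*o + 2) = (o - 4)*(o + 1)*(o + 2)*(o + 4)*(o + 2)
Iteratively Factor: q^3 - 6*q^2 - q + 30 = (q - 3)*(q^2 - 3*q - 10) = (q - 5)*(q - 3)*(q + 2)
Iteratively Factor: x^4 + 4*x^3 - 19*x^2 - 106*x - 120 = (x + 4)*(x^3 - 19*x - 30) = (x + 2)*(x + 4)*(x^2 - 2*x - 15) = (x - 5)*(x + 2)*(x + 4)*(x + 3)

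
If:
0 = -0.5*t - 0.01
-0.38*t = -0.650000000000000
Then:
No Solution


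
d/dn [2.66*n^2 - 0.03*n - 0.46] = 5.32*n - 0.03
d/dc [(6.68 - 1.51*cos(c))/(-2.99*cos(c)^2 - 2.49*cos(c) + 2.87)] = (4.5149*cos(c)^2 - 39.9464*cos(c) - 12.2995)*sin(c)/(8.9401*cos(c)^4 + 14.8902*cos(c)^3 - 10.9625*cos(c)^2 - 14.2926*cos(c) + 8.2369)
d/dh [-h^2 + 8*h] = 8 - 2*h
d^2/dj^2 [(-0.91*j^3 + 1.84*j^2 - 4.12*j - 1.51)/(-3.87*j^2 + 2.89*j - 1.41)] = (87.52106*j^3 + 173.683728*j^2 - 225.364356*j + 35.005076)/(57.960603*j^6 - 129.849723*j^5 + 160.320168*j^4 - 118.756747*j^3 + 58.411224*j^2 - 17.236827*j + 2.803221)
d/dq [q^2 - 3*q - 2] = 2*q - 3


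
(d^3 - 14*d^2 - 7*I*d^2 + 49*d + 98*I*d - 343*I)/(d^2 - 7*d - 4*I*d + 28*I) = (d^2 - 7*d*(1 + I) + 49*I)/(d - 4*I)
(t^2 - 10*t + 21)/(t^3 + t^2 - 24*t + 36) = (t - 7)/(t^2 + 4*t - 12)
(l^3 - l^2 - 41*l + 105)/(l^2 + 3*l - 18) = (l^2 + 2*l - 35)/(l + 6)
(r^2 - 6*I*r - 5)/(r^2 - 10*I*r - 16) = (-r^2 + 6*I*r + 5)/(-r^2 + 10*I*r + 16)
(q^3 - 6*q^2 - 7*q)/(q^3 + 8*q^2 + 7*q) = (q - 7)/(q + 7)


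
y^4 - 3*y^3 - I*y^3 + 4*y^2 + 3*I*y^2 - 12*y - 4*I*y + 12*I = (y - 3)*(y - 2*I)*(y - I)*(y + 2*I)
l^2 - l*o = l*(l - o)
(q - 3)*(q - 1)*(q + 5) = q^3 + q^2 - 17*q + 15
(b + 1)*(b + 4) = b^2 + 5*b + 4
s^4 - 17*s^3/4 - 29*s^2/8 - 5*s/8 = s*(s - 5)*(s + 1/4)*(s + 1/2)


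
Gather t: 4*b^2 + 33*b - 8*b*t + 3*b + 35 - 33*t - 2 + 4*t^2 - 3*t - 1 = 4*b^2 + 36*b + 4*t^2 + t*(-8*b - 36) + 32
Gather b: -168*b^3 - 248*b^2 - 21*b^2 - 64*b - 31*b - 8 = -168*b^3 - 269*b^2 - 95*b - 8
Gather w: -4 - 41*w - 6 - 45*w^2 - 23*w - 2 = -45*w^2 - 64*w - 12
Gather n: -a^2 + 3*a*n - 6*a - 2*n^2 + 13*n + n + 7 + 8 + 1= -a^2 - 6*a - 2*n^2 + n*(3*a + 14) + 16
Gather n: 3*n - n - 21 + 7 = 2*n - 14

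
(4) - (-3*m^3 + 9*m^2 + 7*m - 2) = 3*m^3 - 9*m^2 - 7*m + 6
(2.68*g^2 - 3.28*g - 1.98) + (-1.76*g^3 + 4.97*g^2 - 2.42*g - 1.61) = -1.76*g^3 + 7.65*g^2 - 5.7*g - 3.59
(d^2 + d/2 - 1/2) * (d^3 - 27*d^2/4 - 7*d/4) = d^5 - 25*d^4/4 - 45*d^3/8 + 5*d^2/2 + 7*d/8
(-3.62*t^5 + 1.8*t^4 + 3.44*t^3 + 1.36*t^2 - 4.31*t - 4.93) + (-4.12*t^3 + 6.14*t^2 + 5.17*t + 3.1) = -3.62*t^5 + 1.8*t^4 - 0.68*t^3 + 7.5*t^2 + 0.86*t - 1.83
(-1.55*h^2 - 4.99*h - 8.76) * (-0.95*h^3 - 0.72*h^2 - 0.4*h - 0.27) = 1.4725*h^5 + 5.8565*h^4 + 12.5348*h^3 + 8.7217*h^2 + 4.8513*h + 2.3652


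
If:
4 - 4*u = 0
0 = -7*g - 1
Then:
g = -1/7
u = 1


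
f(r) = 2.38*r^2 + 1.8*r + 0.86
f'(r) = 4.76*r + 1.8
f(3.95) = 45.10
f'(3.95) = 20.60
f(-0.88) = 1.12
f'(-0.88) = -2.39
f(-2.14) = 7.91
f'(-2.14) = -8.39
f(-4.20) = 35.28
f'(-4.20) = -18.19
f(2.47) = 19.83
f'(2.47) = 13.56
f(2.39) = 18.76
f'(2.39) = 13.18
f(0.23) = 1.40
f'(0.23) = 2.89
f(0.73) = 3.44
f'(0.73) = 5.27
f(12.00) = 365.18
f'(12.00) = 58.92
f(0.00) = 0.86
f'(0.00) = 1.80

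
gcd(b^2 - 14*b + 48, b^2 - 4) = 1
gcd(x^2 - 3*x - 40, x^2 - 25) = x + 5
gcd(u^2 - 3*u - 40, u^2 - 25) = u + 5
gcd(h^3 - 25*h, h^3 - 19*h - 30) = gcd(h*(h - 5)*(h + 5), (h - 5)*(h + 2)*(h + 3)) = h - 5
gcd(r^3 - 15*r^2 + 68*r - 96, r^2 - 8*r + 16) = r - 4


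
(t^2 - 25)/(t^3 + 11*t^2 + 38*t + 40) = (t - 5)/(t^2 + 6*t + 8)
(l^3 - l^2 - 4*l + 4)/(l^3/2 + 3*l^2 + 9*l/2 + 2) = 2*(l^3 - l^2 - 4*l + 4)/(l^3 + 6*l^2 + 9*l + 4)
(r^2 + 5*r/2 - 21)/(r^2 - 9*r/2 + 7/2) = (r + 6)/(r - 1)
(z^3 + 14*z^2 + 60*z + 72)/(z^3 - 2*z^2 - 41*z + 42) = (z^2 + 8*z + 12)/(z^2 - 8*z + 7)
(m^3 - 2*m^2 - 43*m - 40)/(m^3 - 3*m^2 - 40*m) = (m + 1)/m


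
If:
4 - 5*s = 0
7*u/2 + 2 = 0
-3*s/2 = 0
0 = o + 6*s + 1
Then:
No Solution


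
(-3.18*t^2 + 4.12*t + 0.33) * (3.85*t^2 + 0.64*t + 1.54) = -12.243*t^4 + 13.8268*t^3 - 0.9899*t^2 + 6.556*t + 0.5082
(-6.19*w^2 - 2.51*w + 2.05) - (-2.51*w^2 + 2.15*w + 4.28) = -3.68*w^2 - 4.66*w - 2.23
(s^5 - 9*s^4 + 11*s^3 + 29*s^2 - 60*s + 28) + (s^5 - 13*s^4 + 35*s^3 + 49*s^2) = 2*s^5 - 22*s^4 + 46*s^3 + 78*s^2 - 60*s + 28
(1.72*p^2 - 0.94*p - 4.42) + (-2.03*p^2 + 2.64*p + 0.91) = -0.31*p^2 + 1.7*p - 3.51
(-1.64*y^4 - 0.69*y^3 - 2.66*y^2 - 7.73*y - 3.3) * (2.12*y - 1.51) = -3.4768*y^5 + 1.0136*y^4 - 4.5973*y^3 - 12.371*y^2 + 4.6763*y + 4.983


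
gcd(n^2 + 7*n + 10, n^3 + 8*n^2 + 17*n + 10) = n^2 + 7*n + 10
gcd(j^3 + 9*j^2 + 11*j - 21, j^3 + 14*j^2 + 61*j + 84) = j^2 + 10*j + 21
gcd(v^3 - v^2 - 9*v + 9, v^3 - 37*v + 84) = v - 3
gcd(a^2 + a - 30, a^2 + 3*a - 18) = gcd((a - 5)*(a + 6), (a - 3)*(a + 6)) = a + 6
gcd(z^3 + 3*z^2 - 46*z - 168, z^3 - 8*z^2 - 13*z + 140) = z^2 - 3*z - 28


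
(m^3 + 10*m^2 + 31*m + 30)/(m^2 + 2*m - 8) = (m^3 + 10*m^2 + 31*m + 30)/(m^2 + 2*m - 8)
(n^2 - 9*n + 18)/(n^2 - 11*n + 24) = (n - 6)/(n - 8)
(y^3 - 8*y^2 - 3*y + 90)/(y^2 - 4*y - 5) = (y^2 - 3*y - 18)/(y + 1)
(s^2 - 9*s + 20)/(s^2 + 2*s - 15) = (s^2 - 9*s + 20)/(s^2 + 2*s - 15)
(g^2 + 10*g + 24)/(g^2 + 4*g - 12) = (g + 4)/(g - 2)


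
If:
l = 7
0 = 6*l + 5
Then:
No Solution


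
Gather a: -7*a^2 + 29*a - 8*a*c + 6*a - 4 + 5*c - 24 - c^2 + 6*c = -7*a^2 + a*(35 - 8*c) - c^2 + 11*c - 28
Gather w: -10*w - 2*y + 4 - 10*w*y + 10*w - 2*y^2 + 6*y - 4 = -10*w*y - 2*y^2 + 4*y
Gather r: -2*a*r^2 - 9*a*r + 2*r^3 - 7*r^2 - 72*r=2*r^3 + r^2*(-2*a - 7) + r*(-9*a - 72)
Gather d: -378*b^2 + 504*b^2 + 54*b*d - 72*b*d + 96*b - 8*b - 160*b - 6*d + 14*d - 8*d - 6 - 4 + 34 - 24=126*b^2 - 18*b*d - 72*b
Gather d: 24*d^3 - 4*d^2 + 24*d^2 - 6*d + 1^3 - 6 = 24*d^3 + 20*d^2 - 6*d - 5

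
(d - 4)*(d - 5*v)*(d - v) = d^3 - 6*d^2*v - 4*d^2 + 5*d*v^2 + 24*d*v - 20*v^2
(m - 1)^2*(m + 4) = m^3 + 2*m^2 - 7*m + 4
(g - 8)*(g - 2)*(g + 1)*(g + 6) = g^4 - 3*g^3 - 48*g^2 + 52*g + 96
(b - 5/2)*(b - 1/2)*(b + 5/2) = b^3 - b^2/2 - 25*b/4 + 25/8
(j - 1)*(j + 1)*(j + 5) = j^3 + 5*j^2 - j - 5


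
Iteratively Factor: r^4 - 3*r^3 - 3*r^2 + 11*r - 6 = (r - 3)*(r^3 - 3*r + 2) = (r - 3)*(r - 1)*(r^2 + r - 2) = (r - 3)*(r - 1)^2*(r + 2)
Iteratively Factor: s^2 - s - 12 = (s - 4)*(s + 3)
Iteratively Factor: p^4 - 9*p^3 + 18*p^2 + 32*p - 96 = (p - 4)*(p^3 - 5*p^2 - 2*p + 24) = (p - 4)^2*(p^2 - p - 6) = (p - 4)^2*(p + 2)*(p - 3)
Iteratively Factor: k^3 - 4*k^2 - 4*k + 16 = (k - 2)*(k^2 - 2*k - 8) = (k - 2)*(k + 2)*(k - 4)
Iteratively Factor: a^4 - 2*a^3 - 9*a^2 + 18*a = (a - 3)*(a^3 + a^2 - 6*a) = (a - 3)*(a - 2)*(a^2 + 3*a) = (a - 3)*(a - 2)*(a + 3)*(a)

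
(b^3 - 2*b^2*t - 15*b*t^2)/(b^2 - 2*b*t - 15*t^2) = b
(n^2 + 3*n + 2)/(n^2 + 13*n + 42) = (n^2 + 3*n + 2)/(n^2 + 13*n + 42)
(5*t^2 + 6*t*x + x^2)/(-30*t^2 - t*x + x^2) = (t + x)/(-6*t + x)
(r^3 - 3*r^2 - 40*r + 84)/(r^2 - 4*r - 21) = (r^2 + 4*r - 12)/(r + 3)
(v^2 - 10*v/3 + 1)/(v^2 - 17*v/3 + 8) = (3*v - 1)/(3*v - 8)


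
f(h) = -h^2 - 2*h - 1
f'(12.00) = -26.00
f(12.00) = -169.00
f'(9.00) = -20.00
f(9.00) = -100.00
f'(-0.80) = -0.40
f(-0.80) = -0.04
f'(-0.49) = -1.02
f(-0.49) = -0.26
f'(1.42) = -4.84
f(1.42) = -5.86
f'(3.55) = -9.10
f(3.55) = -20.70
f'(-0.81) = -0.38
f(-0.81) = -0.04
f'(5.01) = -12.02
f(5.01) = -36.12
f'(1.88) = -5.76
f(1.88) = -8.29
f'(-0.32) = -1.36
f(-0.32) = -0.46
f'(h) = -2*h - 2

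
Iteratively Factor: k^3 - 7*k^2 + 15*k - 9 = (k - 3)*(k^2 - 4*k + 3) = (k - 3)^2*(k - 1)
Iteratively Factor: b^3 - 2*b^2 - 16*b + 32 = (b + 4)*(b^2 - 6*b + 8) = (b - 4)*(b + 4)*(b - 2)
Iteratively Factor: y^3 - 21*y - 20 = (y - 5)*(y^2 + 5*y + 4) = (y - 5)*(y + 4)*(y + 1)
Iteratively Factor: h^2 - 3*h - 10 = (h - 5)*(h + 2)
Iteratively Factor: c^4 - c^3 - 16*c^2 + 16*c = (c - 1)*(c^3 - 16*c) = c*(c - 1)*(c^2 - 16) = c*(c - 1)*(c + 4)*(c - 4)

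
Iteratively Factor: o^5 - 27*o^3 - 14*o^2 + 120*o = (o - 2)*(o^4 + 2*o^3 - 23*o^2 - 60*o) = o*(o - 2)*(o^3 + 2*o^2 - 23*o - 60) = o*(o - 2)*(o + 4)*(o^2 - 2*o - 15) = o*(o - 5)*(o - 2)*(o + 4)*(o + 3)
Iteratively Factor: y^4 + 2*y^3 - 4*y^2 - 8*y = (y - 2)*(y^3 + 4*y^2 + 4*y) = (y - 2)*(y + 2)*(y^2 + 2*y) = (y - 2)*(y + 2)^2*(y)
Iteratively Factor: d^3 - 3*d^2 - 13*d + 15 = (d - 1)*(d^2 - 2*d - 15) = (d - 1)*(d + 3)*(d - 5)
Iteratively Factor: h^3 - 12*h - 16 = (h - 4)*(h^2 + 4*h + 4) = (h - 4)*(h + 2)*(h + 2)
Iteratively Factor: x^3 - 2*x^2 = (x)*(x^2 - 2*x) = x^2*(x - 2)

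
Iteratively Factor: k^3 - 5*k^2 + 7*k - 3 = (k - 3)*(k^2 - 2*k + 1) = (k - 3)*(k - 1)*(k - 1)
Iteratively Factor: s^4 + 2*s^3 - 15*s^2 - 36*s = (s + 3)*(s^3 - s^2 - 12*s) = s*(s + 3)*(s^2 - s - 12) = s*(s + 3)^2*(s - 4)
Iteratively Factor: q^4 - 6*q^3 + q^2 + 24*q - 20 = (q - 1)*(q^3 - 5*q^2 - 4*q + 20) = (q - 1)*(q + 2)*(q^2 - 7*q + 10) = (q - 5)*(q - 1)*(q + 2)*(q - 2)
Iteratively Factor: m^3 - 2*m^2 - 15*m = (m + 3)*(m^2 - 5*m) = m*(m + 3)*(m - 5)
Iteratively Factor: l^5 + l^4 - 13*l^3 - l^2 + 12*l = (l + 4)*(l^4 - 3*l^3 - l^2 + 3*l) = (l + 1)*(l + 4)*(l^3 - 4*l^2 + 3*l) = (l - 3)*(l + 1)*(l + 4)*(l^2 - l) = (l - 3)*(l - 1)*(l + 1)*(l + 4)*(l)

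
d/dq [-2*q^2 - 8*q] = -4*q - 8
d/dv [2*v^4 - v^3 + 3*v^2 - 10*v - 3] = 8*v^3 - 3*v^2 + 6*v - 10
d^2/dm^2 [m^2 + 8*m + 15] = 2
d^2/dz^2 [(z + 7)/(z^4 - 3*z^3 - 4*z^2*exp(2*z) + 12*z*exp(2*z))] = 2*(z*(z^3 - 3*z^2 - 4*z*exp(2*z) + 12*exp(2*z))*(-4*z^3 + 8*z^2*exp(2*z) + 9*z^2 - 16*z*exp(2*z) - (z + 7)*(-8*z^2*exp(2*z) + 6*z^2 + 8*z*exp(2*z) - 9*z + 20*exp(2*z)) - 12*exp(2*z)) + (z + 7)*(4*z^3 - 8*z^2*exp(2*z) - 9*z^2 + 16*z*exp(2*z) + 12*exp(2*z))^2)/(z^3*(z^3 - 3*z^2 - 4*z*exp(2*z) + 12*exp(2*z))^3)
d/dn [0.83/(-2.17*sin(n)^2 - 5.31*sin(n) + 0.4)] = (3.6022*sin(n) + 4.4073)*cos(n)/(2.17*sin(n)^2 + 5.31*sin(n) - 0.4)^2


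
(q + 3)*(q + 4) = q^2 + 7*q + 12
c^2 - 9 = (c - 3)*(c + 3)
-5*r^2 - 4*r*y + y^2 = (-5*r + y)*(r + y)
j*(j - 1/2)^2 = j^3 - j^2 + j/4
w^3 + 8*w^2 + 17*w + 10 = (w + 1)*(w + 2)*(w + 5)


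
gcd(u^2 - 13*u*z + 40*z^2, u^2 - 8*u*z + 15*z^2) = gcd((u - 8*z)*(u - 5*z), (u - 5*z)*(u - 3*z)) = -u + 5*z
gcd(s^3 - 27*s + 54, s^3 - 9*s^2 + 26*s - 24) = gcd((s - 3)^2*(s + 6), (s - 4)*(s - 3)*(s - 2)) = s - 3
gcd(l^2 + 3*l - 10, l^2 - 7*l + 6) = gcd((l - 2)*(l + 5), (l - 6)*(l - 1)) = 1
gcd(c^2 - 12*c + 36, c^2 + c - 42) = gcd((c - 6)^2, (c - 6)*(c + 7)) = c - 6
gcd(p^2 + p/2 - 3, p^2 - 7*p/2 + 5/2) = 1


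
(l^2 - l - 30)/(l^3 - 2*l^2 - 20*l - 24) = (l + 5)/(l^2 + 4*l + 4)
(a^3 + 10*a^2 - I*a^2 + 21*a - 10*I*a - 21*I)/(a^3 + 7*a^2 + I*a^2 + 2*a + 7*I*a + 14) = (a + 3)/(a + 2*I)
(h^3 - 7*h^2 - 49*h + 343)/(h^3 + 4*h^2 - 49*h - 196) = (h - 7)/(h + 4)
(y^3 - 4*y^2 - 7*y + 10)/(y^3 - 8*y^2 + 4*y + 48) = (y^2 - 6*y + 5)/(y^2 - 10*y + 24)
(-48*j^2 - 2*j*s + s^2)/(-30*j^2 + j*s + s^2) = (-8*j + s)/(-5*j + s)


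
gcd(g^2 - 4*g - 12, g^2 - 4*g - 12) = g^2 - 4*g - 12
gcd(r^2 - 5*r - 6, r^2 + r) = r + 1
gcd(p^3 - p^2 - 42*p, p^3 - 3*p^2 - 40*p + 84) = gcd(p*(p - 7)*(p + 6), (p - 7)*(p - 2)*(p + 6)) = p^2 - p - 42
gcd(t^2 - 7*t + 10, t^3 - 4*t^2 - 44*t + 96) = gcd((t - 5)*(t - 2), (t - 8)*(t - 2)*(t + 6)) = t - 2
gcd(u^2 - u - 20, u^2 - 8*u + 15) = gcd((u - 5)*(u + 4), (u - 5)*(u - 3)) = u - 5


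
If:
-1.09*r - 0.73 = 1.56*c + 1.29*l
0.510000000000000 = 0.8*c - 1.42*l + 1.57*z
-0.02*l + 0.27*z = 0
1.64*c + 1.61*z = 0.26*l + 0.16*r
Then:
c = -0.05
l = -0.42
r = -0.11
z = -0.03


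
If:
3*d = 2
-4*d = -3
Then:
No Solution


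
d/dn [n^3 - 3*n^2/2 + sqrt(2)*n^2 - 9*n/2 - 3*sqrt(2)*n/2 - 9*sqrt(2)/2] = 3*n^2 - 3*n + 2*sqrt(2)*n - 9/2 - 3*sqrt(2)/2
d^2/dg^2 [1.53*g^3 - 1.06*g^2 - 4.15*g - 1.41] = 9.18*g - 2.12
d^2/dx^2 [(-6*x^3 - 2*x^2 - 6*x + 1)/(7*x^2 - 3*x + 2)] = 2*(-306*x^3 + 339*x^2 + 117*x - 49)/(343*x^6 - 441*x^5 + 483*x^4 - 279*x^3 + 138*x^2 - 36*x + 8)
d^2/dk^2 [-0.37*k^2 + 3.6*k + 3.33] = -0.740000000000000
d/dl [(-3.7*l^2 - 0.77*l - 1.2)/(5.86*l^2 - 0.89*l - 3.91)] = (7.8052*l^2 + 42.998*l + 1.9427)/(34.3396*l^4 - 10.4308*l^3 - 45.0331*l^2 + 6.9598*l + 15.2881)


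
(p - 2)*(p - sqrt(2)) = p^2 - 2*p - sqrt(2)*p + 2*sqrt(2)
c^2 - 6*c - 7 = (c - 7)*(c + 1)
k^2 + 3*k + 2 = (k + 1)*(k + 2)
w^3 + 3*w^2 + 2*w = w*(w + 1)*(w + 2)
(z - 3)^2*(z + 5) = z^3 - z^2 - 21*z + 45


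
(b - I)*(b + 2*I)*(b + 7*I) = b^3 + 8*I*b^2 - 5*b + 14*I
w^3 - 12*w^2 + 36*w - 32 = (w - 8)*(w - 2)^2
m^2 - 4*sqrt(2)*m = m*(m - 4*sqrt(2))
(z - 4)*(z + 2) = z^2 - 2*z - 8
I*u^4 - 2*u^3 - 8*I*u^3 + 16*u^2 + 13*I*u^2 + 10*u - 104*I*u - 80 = (u - 8)*(u - 2*I)*(u + 5*I)*(I*u + 1)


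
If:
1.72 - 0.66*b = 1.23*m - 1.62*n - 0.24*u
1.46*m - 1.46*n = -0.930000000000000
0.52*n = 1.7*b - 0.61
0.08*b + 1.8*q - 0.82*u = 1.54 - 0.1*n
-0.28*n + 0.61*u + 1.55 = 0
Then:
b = -1.34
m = -6.19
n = -5.55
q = -1.10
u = -5.09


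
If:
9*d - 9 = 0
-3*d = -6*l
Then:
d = 1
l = 1/2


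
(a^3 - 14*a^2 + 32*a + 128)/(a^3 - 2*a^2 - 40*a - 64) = (a - 8)/(a + 4)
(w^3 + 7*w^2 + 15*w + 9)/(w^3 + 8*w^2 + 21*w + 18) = (w + 1)/(w + 2)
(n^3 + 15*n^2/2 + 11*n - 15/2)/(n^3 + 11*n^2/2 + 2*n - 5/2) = (n + 3)/(n + 1)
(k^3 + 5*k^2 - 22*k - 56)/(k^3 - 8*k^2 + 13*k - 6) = (k^3 + 5*k^2 - 22*k - 56)/(k^3 - 8*k^2 + 13*k - 6)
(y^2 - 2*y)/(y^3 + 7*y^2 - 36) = y/(y^2 + 9*y + 18)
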